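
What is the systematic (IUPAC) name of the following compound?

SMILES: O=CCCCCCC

heptanal

Counting along the main chain through the –CHO group gives 7 carbons: the parent is heptane.
The highest-priority functional group is an aldehyde (terminal –CHO), so the name ends in -al.
Choose the numbering such that the aldehyde carbon is C-1 by definition.
Assembling the pieces gives heptanal.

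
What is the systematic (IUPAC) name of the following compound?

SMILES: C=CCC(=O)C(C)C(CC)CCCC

The longest chain bearing the carbonyl and the multiple bond is 10 carbons long (decane).
The principal characteristic group is a ketone (C=O on an internal carbon), named with the suffix -one.
There is one C=C double bond, indicated by the ending -ene.
Choose the numbering such that numbering from this end puts the carbonyl group at C-4 rather than C-7.
This places the carbonyl at C-4; the double bond between C-1 and C-2; an ethyl group at C-6; a methyl group at C-5.
Prefixes are listed alphabetically: ethyl, methyl.
Putting it together: 6-ethyl-5-methyldec-1-en-4-one.

6-ethyl-5-methyldec-1-en-4-one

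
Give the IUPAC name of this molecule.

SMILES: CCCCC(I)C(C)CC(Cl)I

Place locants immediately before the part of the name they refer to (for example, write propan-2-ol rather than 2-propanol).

1-chloro-1,4-diiodo-3-methyloctane

The longest continuous carbon chain has 8 atoms, so the parent hydride is octane.
Choose the numbering such that the substituent locant set {1,1,3,4} is lower than {5,6,8,8} at the first point of difference.
That gives a chloro group at C-1; iodo groups at C-1 and C-4; a methyl group at C-3.
Substituent prefixes are cited in alphabetical order (multiplying prefixes like di-/tri- are ignored for ordering).
The name is 1-chloro-1,4-diiodo-3-methyloctane.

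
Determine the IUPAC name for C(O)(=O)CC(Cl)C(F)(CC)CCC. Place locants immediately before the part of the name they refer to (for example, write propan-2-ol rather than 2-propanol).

The longest chain bearing the –COOH group is 7 carbons long (heptane).
A carboxylic acid (terminal –COOH) is the principal characteristic group, giving the suffix -oic acid.
Choose the numbering such that the carboxylic acid carbon is C-1 by definition.
That gives a chloro group at C-3; an ethyl group at C-4; a fluoro group at C-4.
The substituents are ordered alphabetically, ignoring any di-/tri- multipliers.
Putting it together: 3-chloro-4-ethyl-4-fluoroheptanoic acid.

3-chloro-4-ethyl-4-fluoroheptanoic acid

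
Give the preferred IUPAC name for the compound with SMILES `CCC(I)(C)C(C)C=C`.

Counting along the main chain through the multiple bond gives 6 carbons: the parent is hexane.
A C=C double bond in the chain gives the infix -ene-.
Choose the numbering such that numbering from this end puts the double bond at C-1 rather than C-5.
That gives the double bond between C-1 and C-2; an iodo group at C-4; methyl groups at C-3 and C-4.
The substituents are ordered alphabetically, ignoring any di-/tri- multipliers.
Assembling the pieces gives 4-iodo-3,4-dimethylhex-1-ene.

4-iodo-3,4-dimethylhex-1-ene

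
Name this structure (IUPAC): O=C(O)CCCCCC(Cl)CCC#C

7-chloroundec-10-ynoic acid

The longest chain bearing the –COOH group and the multiple bond is 11 carbons long (undecane).
The highest-priority functional group is a carboxylic acid (terminal –COOH), so the name ends in -oic acid.
The chain contains a C≡C triple bond, so the unsaturation ending is -yne.
Choose the numbering such that the carboxylic acid carbon is C-1 by definition.
With this numbering: the triple bond between C-10 and C-11; a chloro group at C-7.
Assembling the pieces gives 7-chloroundec-10-ynoic acid.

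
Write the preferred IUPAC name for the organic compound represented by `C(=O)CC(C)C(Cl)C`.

4-chloro-3-methylpentanal

Counting along the main chain through the –CHO group gives 5 carbons: the parent is pentane.
An aldehyde (terminal –CHO) is the principal characteristic group, giving the suffix -al.
The numbering direction is chosen so that the aldehyde carbon is C-1 by definition.
This places a chloro group at C-4; a methyl group at C-3.
Substituent prefixes are cited in alphabetical order (multiplying prefixes like di-/tri- are ignored for ordering).
The name is 4-chloro-3-methylpentanal.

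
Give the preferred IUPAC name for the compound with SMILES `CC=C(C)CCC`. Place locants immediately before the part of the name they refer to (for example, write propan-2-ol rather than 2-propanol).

3-methylhex-2-ene

The longest carbon chain that includes the multiple bond has 6 carbons, so the parent hydride is hexane.
A C=C double bond in the chain gives the infix -ene-.
Number the chain so that numbering from this end puts the double bond at C-2 rather than C-4.
That gives the double bond between C-2 and C-3; a methyl group at C-3.
Assembling the pieces gives 3-methylhex-2-ene.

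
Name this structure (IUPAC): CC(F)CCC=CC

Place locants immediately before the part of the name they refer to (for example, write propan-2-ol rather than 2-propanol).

Counting along the main chain through the multiple bond gives 7 carbons: the parent is heptane.
A C=C double bond in the chain gives the infix -ene-.
Number the chain so that numbering from this end puts the double bond at C-2 rather than C-5.
With this numbering: the double bond between C-2 and C-3; a fluoro group at C-6.
The name is 6-fluorohept-2-ene.

6-fluorohept-2-ene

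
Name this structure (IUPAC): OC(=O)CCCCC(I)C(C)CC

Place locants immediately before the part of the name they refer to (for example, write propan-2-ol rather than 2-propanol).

6-iodo-7-methylnonanoic acid

Counting along the main chain through the –COOH group gives 9 carbons: the parent is nonane.
The principal characteristic group is a carboxylic acid (terminal –COOH), named with the suffix -oic acid.
Choose the numbering such that the carboxylic acid carbon is C-1 by definition.
This places an iodo group at C-6; a methyl group at C-7.
Substituent prefixes are cited in alphabetical order (multiplying prefixes like di-/tri- are ignored for ordering).
The name is 6-iodo-7-methylnonanoic acid.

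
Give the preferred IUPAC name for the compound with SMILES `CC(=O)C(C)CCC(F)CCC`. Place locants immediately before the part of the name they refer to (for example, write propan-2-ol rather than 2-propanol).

The longest chain bearing the carbonyl is 9 carbons long (nonane).
The highest-priority functional group is a ketone (C=O on an internal carbon), so the name ends in -one.
Choose the numbering such that numbering from this end puts the carbonyl group at C-2 rather than C-8.
That gives the carbonyl at C-2; a fluoro group at C-6; a methyl group at C-3.
Substituent prefixes are cited in alphabetical order (multiplying prefixes like di-/tri- are ignored for ordering).
Putting it together: 6-fluoro-3-methylnonan-2-one.

6-fluoro-3-methylnonan-2-one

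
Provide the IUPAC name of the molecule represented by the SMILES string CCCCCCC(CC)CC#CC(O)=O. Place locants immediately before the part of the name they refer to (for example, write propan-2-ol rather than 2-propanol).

The longest chain bearing the –COOH group and the multiple bond is 11 carbons long (undecane).
The principal characteristic group is a carboxylic acid (terminal –COOH), named with the suffix -oic acid.
The chain contains a C≡C triple bond, so the unsaturation ending is -yne.
The numbering direction is chosen so that the carboxylic acid carbon is C-1 by definition.
This places the triple bond between C-2 and C-3; an ethyl group at C-5.
Putting it together: 5-ethylundec-2-ynoic acid.

5-ethylundec-2-ynoic acid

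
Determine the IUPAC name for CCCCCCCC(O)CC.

decan-3-ol

Counting along the main chain through the –OH group gives 10 carbons: the parent is decane.
The principal characteristic group is an alcohol (–OH), named with the suffix -ol.
Choose the numbering such that numbering from this end puts the hydroxyl group at C-3 rather than C-8.
That gives the hydroxyl at C-3.
Putting it together: decan-3-ol.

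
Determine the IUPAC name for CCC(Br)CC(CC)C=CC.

Counting along the main chain through the multiple bond gives 8 carbons: the parent is octane.
The chain contains a C=C double bond, so the unsaturation ending is -ene.
The numbering direction is chosen so that numbering from this end puts the double bond at C-2 rather than C-6.
This places the double bond between C-2 and C-3; a bromo group at C-6; an ethyl group at C-4.
The substituents are ordered alphabetically, ignoring any di-/tri- multipliers.
Assembling the pieces gives 6-bromo-4-ethyloct-2-ene.

6-bromo-4-ethyloct-2-ene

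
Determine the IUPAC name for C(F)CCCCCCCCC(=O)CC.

12-fluorododecan-3-one

The longest carbon chain that includes the carbonyl has 12 carbons, so the parent hydride is dodecane.
A ketone (C=O on an internal carbon) is the principal characteristic group, giving the suffix -one.
Choose the numbering such that numbering from this end puts the carbonyl group at C-3 rather than C-10.
That gives the carbonyl at C-3; a fluoro group at C-12.
Assembling the pieces gives 12-fluorododecan-3-one.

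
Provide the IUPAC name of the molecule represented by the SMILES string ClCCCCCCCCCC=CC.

Counting along the main chain through the multiple bond gives 12 carbons: the parent is dodecane.
The chain contains a C=C double bond, so the unsaturation ending is -ene.
The numbering direction is chosen so that numbering from this end puts the double bond at C-2 rather than C-10.
With this numbering: the double bond between C-2 and C-3; a chloro group at C-12.
Assembling the pieces gives 12-chlorododec-2-ene.

12-chlorododec-2-ene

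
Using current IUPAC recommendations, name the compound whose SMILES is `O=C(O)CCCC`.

pentanoic acid

Counting along the main chain through the –COOH group gives 5 carbons: the parent is pentane.
A carboxylic acid (terminal –COOH) is the principal characteristic group, giving the suffix -oic acid.
Number the chain so that the carboxylic acid carbon is C-1 by definition.
The name is pentanoic acid.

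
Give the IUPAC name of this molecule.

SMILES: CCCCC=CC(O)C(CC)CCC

4-ethylundec-6-en-5-ol

The longest carbon chain that includes the –OH group and the multiple bond has 11 carbons, so the parent hydride is undecane.
The principal characteristic group is an alcohol (–OH), named with the suffix -ol.
There is one C=C double bond, indicated by the ending -ene.
Choose the numbering such that numbering from this end puts the hydroxyl group at C-5 rather than C-7.
This places the hydroxyl at C-5; the double bond between C-6 and C-7; an ethyl group at C-4.
Assembling the pieces gives 4-ethylundec-6-en-5-ol.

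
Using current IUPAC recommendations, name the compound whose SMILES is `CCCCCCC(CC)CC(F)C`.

4-ethyl-2-fluorodecane

The longest continuous carbon chain has 10 atoms, so the parent hydride is decane.
Number the chain so that the substituent locant set {2,4} is lower than {7,9} at the first point of difference.
That gives an ethyl group at C-4; a fluoro group at C-2.
Prefixes are listed alphabetically: ethyl, fluoro.
Assembling the pieces gives 4-ethyl-2-fluorodecane.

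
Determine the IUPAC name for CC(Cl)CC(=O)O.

3-chlorobutanoic acid

The longest chain bearing the –COOH group is 4 carbons long (butane).
The highest-priority functional group is a carboxylic acid (terminal –COOH), so the name ends in -oic acid.
Choose the numbering such that the carboxylic acid carbon is C-1 by definition.
That gives a chloro group at C-3.
Putting it together: 3-chlorobutanoic acid.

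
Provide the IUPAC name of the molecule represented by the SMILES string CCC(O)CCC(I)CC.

Counting along the main chain through the –OH group gives 8 carbons: the parent is octane.
The principal characteristic group is an alcohol (–OH), named with the suffix -ol.
The numbering direction is chosen so that numbering from this end puts the hydroxyl group at C-3 rather than C-6.
That gives the hydroxyl at C-3; an iodo group at C-6.
The name is 6-iodooctan-3-ol.

6-iodooctan-3-ol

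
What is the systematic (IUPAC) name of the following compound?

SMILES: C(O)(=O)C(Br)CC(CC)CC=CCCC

2-bromo-4-ethyldec-6-enoic acid

Counting along the main chain through the –COOH group and the multiple bond gives 10 carbons: the parent is decane.
The principal characteristic group is a carboxylic acid (terminal –COOH), named with the suffix -oic acid.
There is one C=C double bond, indicated by the ending -ene.
Choose the numbering such that the carboxylic acid carbon is C-1 by definition.
With this numbering: the double bond between C-6 and C-7; a bromo group at C-2; an ethyl group at C-4.
Substituent prefixes are cited in alphabetical order (multiplying prefixes like di-/tri- are ignored for ordering).
Putting it together: 2-bromo-4-ethyldec-6-enoic acid.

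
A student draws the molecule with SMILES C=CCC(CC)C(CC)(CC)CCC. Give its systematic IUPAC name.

The longest carbon chain that includes the multiple bond has 8 carbons, so the parent hydride is octane.
The chain contains a C=C double bond, so the unsaturation ending is -ene.
Choose the numbering such that numbering from this end puts the double bond at C-1 rather than C-7.
That gives the double bond between C-1 and C-2; ethyl groups at C-4 and C-5 (×2).
The name is 4,5,5-triethyloct-1-ene.

4,5,5-triethyloct-1-ene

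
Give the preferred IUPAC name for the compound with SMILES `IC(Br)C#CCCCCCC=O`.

Counting along the main chain through the –CHO group and the multiple bond gives 9 carbons: the parent is nonane.
An aldehyde (terminal –CHO) is the principal characteristic group, giving the suffix -al.
The chain contains a C≡C triple bond, so the unsaturation ending is -yne.
The numbering direction is chosen so that the aldehyde carbon is C-1 by definition.
That gives the triple bond between C-7 and C-8; a bromo group at C-9; an iodo group at C-9.
The substituents are ordered alphabetically, ignoring any di-/tri- multipliers.
Assembling the pieces gives 9-bromo-9-iodonon-7-ynal.

9-bromo-9-iodonon-7-ynal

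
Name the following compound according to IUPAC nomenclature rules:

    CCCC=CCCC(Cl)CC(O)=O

The longest carbon chain that includes the –COOH group and the multiple bond has 10 carbons, so the parent hydride is decane.
The principal characteristic group is a carboxylic acid (terminal –COOH), named with the suffix -oic acid.
A C=C double bond in the chain gives the infix -ene-.
Choose the numbering such that the carboxylic acid carbon is C-1 by definition.
With this numbering: the double bond between C-6 and C-7; a chloro group at C-3.
The name is 3-chlorodec-6-enoic acid.

3-chlorodec-6-enoic acid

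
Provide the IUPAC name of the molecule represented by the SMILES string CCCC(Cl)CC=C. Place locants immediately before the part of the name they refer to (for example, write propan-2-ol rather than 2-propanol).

Counting along the main chain through the multiple bond gives 7 carbons: the parent is heptane.
There is one C=C double bond, indicated by the ending -ene.
Choose the numbering such that numbering from this end puts the double bond at C-1 rather than C-6.
With this numbering: the double bond between C-1 and C-2; a chloro group at C-4.
The name is 4-chlorohept-1-ene.

4-chlorohept-1-ene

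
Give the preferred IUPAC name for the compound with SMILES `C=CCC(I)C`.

4-iodopent-1-ene

Counting along the main chain through the multiple bond gives 5 carbons: the parent is pentane.
A C=C double bond in the chain gives the infix -ene-.
The numbering direction is chosen so that numbering from this end puts the double bond at C-1 rather than C-4.
This places the double bond between C-1 and C-2; an iodo group at C-4.
Putting it together: 4-iodopent-1-ene.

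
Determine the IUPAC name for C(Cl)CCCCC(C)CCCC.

1-chloro-6-methyldecane

The parent chain contains 10 carbons (decane).
Number the chain so that the substituent locant set {1,6} is lower than {5,10} at the first point of difference.
This places a chloro group at C-1; a methyl group at C-6.
Prefixes are listed alphabetically: chloro, methyl.
The name is 1-chloro-6-methyldecane.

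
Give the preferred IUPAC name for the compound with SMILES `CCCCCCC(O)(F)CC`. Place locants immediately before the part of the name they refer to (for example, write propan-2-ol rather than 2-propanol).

3-fluorononan-3-ol

The longest carbon chain that includes the –OH group has 9 carbons, so the parent hydride is nonane.
An alcohol (–OH) is the principal characteristic group, giving the suffix -ol.
Number the chain so that numbering from this end puts the hydroxyl group at C-3 rather than C-7.
With this numbering: the hydroxyl at C-3; a fluoro group at C-3.
Assembling the pieces gives 3-fluorononan-3-ol.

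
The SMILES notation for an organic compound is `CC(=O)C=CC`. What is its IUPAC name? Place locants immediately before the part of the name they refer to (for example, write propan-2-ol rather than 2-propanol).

The longest carbon chain that includes the carbonyl and the multiple bond has 5 carbons, so the parent hydride is pentane.
The highest-priority functional group is a ketone (C=O on an internal carbon), so the name ends in -one.
There is one C=C double bond, indicated by the ending -ene.
Number the chain so that numbering from this end puts the carbonyl group at C-2 rather than C-4.
That gives the carbonyl at C-2; the double bond between C-3 and C-4.
The name is pent-3-en-2-one.

pent-3-en-2-one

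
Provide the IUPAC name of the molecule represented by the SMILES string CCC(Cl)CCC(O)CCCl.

The longest carbon chain that includes the –OH group has 8 carbons, so the parent hydride is octane.
The highest-priority functional group is an alcohol (–OH), so the name ends in -ol.
Choose the numbering such that numbering from this end puts the hydroxyl group at C-3 rather than C-6.
That gives the hydroxyl at C-3; chloro groups at C-1 and C-6.
Putting it together: 1,6-dichlorooctan-3-ol.

1,6-dichlorooctan-3-ol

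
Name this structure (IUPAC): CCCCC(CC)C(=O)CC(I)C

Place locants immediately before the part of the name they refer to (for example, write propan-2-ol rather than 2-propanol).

5-ethyl-2-iodononan-4-one

The longest chain bearing the carbonyl is 9 carbons long (nonane).
The principal characteristic group is a ketone (C=O on an internal carbon), named with the suffix -one.
The numbering direction is chosen so that numbering from this end puts the carbonyl group at C-4 rather than C-6.
That gives the carbonyl at C-4; an ethyl group at C-5; an iodo group at C-2.
Substituent prefixes are cited in alphabetical order (multiplying prefixes like di-/tri- are ignored for ordering).
The name is 5-ethyl-2-iodononan-4-one.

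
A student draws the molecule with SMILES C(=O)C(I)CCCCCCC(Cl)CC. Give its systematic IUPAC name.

The longest carbon chain that includes the –CHO group has 11 carbons, so the parent hydride is undecane.
The highest-priority functional group is an aldehyde (terminal –CHO), so the name ends in -al.
Number the chain so that the aldehyde carbon is C-1 by definition.
With this numbering: a chloro group at C-9; an iodo group at C-2.
The substituents are ordered alphabetically, ignoring any di-/tri- multipliers.
Assembling the pieces gives 9-chloro-2-iodoundecanal.

9-chloro-2-iodoundecanal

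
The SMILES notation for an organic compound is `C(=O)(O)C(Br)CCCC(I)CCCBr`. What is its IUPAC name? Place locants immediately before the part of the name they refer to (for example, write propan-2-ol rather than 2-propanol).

2,9-dibromo-6-iodononanoic acid

The longest carbon chain that includes the –COOH group has 9 carbons, so the parent hydride is nonane.
The highest-priority functional group is a carboxylic acid (terminal –COOH), so the name ends in -oic acid.
The numbering direction is chosen so that the carboxylic acid carbon is C-1 by definition.
That gives bromo groups at C-2 and C-9; an iodo group at C-6.
The substituents are ordered alphabetically, ignoring any di-/tri- multipliers.
Putting it together: 2,9-dibromo-6-iodononanoic acid.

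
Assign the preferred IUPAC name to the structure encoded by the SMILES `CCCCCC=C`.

hept-1-ene

The longest carbon chain that includes the multiple bond has 7 carbons, so the parent hydride is heptane.
A C=C double bond in the chain gives the infix -ene-.
Number the chain so that numbering from this end puts the double bond at C-1 rather than C-6.
This places the double bond between C-1 and C-2.
Putting it together: hept-1-ene.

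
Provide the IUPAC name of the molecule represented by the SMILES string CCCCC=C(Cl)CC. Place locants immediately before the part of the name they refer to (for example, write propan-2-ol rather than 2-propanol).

The longest chain bearing the multiple bond is 8 carbons long (octane).
A C=C double bond in the chain gives the infix -ene-.
The numbering direction is chosen so that numbering from this end puts the double bond at C-3 rather than C-5.
This places the double bond between C-3 and C-4; a chloro group at C-3.
Assembling the pieces gives 3-chlorooct-3-ene.

3-chlorooct-3-ene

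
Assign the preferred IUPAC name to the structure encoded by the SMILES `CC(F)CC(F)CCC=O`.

Counting along the main chain through the –CHO group gives 7 carbons: the parent is heptane.
An aldehyde (terminal –CHO) is the principal characteristic group, giving the suffix -al.
Number the chain so that the aldehyde carbon is C-1 by definition.
That gives fluoro groups at C-4 and C-6.
Putting it together: 4,6-difluoroheptanal.

4,6-difluoroheptanal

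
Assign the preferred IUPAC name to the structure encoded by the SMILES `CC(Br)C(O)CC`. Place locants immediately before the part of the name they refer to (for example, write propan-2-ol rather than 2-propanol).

Counting along the main chain through the –OH group gives 5 carbons: the parent is pentane.
An alcohol (–OH) is the principal characteristic group, giving the suffix -ol.
Number the chain so that the substituent locant set {2} is lower than {4} at the first point of difference.
With this numbering: the hydroxyl at C-3; a bromo group at C-2.
The name is 2-bromopentan-3-ol.

2-bromopentan-3-ol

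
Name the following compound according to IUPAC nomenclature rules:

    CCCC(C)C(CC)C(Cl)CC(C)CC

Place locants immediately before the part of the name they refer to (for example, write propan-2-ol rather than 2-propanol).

5-chloro-6-ethyl-3,7-dimethyldecane

The parent chain contains 10 carbons (decane).
Choose the numbering such that the substituent locant set {3,5,6,7} is lower than {4,5,6,8} at the first point of difference.
That gives a chloro group at C-5; an ethyl group at C-6; methyl groups at C-3 and C-7.
Substituent prefixes are cited in alphabetical order (multiplying prefixes like di-/tri- are ignored for ordering).
Assembling the pieces gives 5-chloro-6-ethyl-3,7-dimethyldecane.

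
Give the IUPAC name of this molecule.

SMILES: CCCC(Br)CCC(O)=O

4-bromoheptanoic acid

Counting along the main chain through the –COOH group gives 7 carbons: the parent is heptane.
The principal characteristic group is a carboxylic acid (terminal –COOH), named with the suffix -oic acid.
Number the chain so that the carboxylic acid carbon is C-1 by definition.
That gives a bromo group at C-4.
The name is 4-bromoheptanoic acid.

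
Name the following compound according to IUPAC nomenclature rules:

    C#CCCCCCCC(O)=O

non-8-ynoic acid

The longest chain bearing the –COOH group and the multiple bond is 9 carbons long (nonane).
A carboxylic acid (terminal –COOH) is the principal characteristic group, giving the suffix -oic acid.
A C≡C triple bond in the chain gives the infix -yne-.
Number the chain so that the carboxylic acid carbon is C-1 by definition.
That gives the triple bond between C-8 and C-9.
The name is non-8-ynoic acid.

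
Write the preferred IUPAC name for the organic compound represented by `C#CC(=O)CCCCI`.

7-iodohept-1-yn-3-one

The longest carbon chain that includes the carbonyl and the multiple bond has 7 carbons, so the parent hydride is heptane.
A ketone (C=O on an internal carbon) is the principal characteristic group, giving the suffix -one.
A C≡C triple bond in the chain gives the infix -yne-.
The numbering direction is chosen so that numbering from this end puts the carbonyl group at C-3 rather than C-5.
With this numbering: the carbonyl at C-3; the triple bond between C-1 and C-2; an iodo group at C-7.
Assembling the pieces gives 7-iodohept-1-yn-3-one.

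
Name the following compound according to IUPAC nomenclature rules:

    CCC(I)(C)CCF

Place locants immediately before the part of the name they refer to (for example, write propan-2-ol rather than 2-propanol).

1-fluoro-3-iodo-3-methylpentane

The longest continuous carbon chain has 5 atoms, so the parent hydride is pentane.
Choose the numbering such that the substituent locant set {1,3,3} is lower than {3,3,5} at the first point of difference.
That gives a fluoro group at C-1; an iodo group at C-3; a methyl group at C-3.
The substituents are ordered alphabetically, ignoring any di-/tri- multipliers.
The name is 1-fluoro-3-iodo-3-methylpentane.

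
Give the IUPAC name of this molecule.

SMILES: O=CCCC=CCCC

oct-4-enal

Counting along the main chain through the –CHO group and the multiple bond gives 8 carbons: the parent is octane.
The principal characteristic group is an aldehyde (terminal –CHO), named with the suffix -al.
A C=C double bond in the chain gives the infix -ene-.
Number the chain so that the aldehyde carbon is C-1 by definition.
This places the double bond between C-4 and C-5.
Assembling the pieces gives oct-4-enal.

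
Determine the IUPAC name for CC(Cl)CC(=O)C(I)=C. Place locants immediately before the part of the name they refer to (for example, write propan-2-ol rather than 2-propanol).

The longest chain bearing the carbonyl and the multiple bond is 6 carbons long (hexane).
The principal characteristic group is a ketone (C=O on an internal carbon), named with the suffix -one.
A C=C double bond in the chain gives the infix -ene-.
Number the chain so that numbering from this end puts the carbonyl group at C-3 rather than C-4.
That gives the carbonyl at C-3; the double bond between C-1 and C-2; a chloro group at C-5; an iodo group at C-2.
The substituents are ordered alphabetically, ignoring any di-/tri- multipliers.
The name is 5-chloro-2-iodohex-1-en-3-one.

5-chloro-2-iodohex-1-en-3-one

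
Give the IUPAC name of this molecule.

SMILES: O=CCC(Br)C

3-bromobutanal

Counting along the main chain through the –CHO group gives 4 carbons: the parent is butane.
The principal characteristic group is an aldehyde (terminal –CHO), named with the suffix -al.
Number the chain so that the aldehyde carbon is C-1 by definition.
That gives a bromo group at C-3.
Assembling the pieces gives 3-bromobutanal.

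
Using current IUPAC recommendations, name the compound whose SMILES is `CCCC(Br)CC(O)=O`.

Counting along the main chain through the –COOH group gives 6 carbons: the parent is hexane.
The principal characteristic group is a carboxylic acid (terminal –COOH), named with the suffix -oic acid.
Number the chain so that the carboxylic acid carbon is C-1 by definition.
That gives a bromo group at C-3.
The name is 3-bromohexanoic acid.

3-bromohexanoic acid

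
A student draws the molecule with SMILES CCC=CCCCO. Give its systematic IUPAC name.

hept-4-en-1-ol

Counting along the main chain through the –OH group and the multiple bond gives 7 carbons: the parent is heptane.
The principal characteristic group is an alcohol (–OH), named with the suffix -ol.
A C=C double bond in the chain gives the infix -ene-.
Choose the numbering such that numbering from this end puts the hydroxyl group at C-1 rather than C-7.
This places the hydroxyl at C-1; the double bond between C-4 and C-5.
The name is hept-4-en-1-ol.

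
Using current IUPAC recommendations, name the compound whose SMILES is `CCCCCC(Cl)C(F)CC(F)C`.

5-chloro-2,4-difluorodecane

The parent chain contains 10 carbons (decane).
Choose the numbering such that the substituent locant set {2,4,5} is lower than {6,7,9} at the first point of difference.
This places a chloro group at C-5; fluoro groups at C-2 and C-4.
Prefixes are listed alphabetically: chloro, fluoro.
Putting it together: 5-chloro-2,4-difluorodecane.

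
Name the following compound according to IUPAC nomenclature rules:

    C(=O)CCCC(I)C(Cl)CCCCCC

Counting along the main chain through the –CHO group gives 12 carbons: the parent is dodecane.
The highest-priority functional group is an aldehyde (terminal –CHO), so the name ends in -al.
Choose the numbering such that the aldehyde carbon is C-1 by definition.
With this numbering: a chloro group at C-6; an iodo group at C-5.
The substituents are ordered alphabetically, ignoring any di-/tri- multipliers.
Assembling the pieces gives 6-chloro-5-iodododecanal.

6-chloro-5-iodododecanal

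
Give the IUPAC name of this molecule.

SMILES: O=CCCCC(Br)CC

Counting along the main chain through the –CHO group gives 7 carbons: the parent is heptane.
The principal characteristic group is an aldehyde (terminal –CHO), named with the suffix -al.
Number the chain so that the aldehyde carbon is C-1 by definition.
With this numbering: a bromo group at C-5.
Assembling the pieces gives 5-bromoheptanal.

5-bromoheptanal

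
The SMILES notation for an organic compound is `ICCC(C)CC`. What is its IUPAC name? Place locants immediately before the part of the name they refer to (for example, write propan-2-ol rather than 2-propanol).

The longest carbon chain is 5 atoms: the parent is pentane.
The numbering direction is chosen so that the substituent locant set {1,3} is lower than {3,5} at the first point of difference.
That gives an iodo group at C-1; a methyl group at C-3.
The substituents are ordered alphabetically, ignoring any di-/tri- multipliers.
The name is 1-iodo-3-methylpentane.

1-iodo-3-methylpentane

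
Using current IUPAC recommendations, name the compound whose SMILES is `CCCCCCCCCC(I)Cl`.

1-chloro-1-iododecane

The longest carbon chain is 10 atoms: the parent is decane.
Choose the numbering such that the substituent locant set {1,1} is lower than {10,10} at the first point of difference.
This places a chloro group at C-1; an iodo group at C-1.
The substituents are ordered alphabetically, ignoring any di-/tri- multipliers.
The name is 1-chloro-1-iododecane.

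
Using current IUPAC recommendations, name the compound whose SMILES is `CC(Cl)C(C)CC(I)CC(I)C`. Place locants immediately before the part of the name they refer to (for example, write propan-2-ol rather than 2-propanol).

The longest continuous carbon chain has 8 atoms, so the parent hydride is octane.
Choose the numbering such that the substituent locant set {2,3,5,7} is lower than {2,4,6,7} at the first point of difference.
That gives a chloro group at C-2; iodo groups at C-5 and C-7; a methyl group at C-3.
Substituent prefixes are cited in alphabetical order (multiplying prefixes like di-/tri- are ignored for ordering).
Assembling the pieces gives 2-chloro-5,7-diiodo-3-methyloctane.

2-chloro-5,7-diiodo-3-methyloctane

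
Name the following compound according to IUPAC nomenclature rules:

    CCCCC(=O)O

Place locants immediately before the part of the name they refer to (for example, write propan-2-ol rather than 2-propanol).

The longest carbon chain that includes the –COOH group has 5 carbons, so the parent hydride is pentane.
A carboxylic acid (terminal –COOH) is the principal characteristic group, giving the suffix -oic acid.
The numbering direction is chosen so that the carboxylic acid carbon is C-1 by definition.
Putting it together: pentanoic acid.

pentanoic acid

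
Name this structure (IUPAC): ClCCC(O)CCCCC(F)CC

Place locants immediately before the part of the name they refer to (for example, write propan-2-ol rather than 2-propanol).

The longest chain bearing the –OH group is 10 carbons long (decane).
The principal characteristic group is an alcohol (–OH), named with the suffix -ol.
Number the chain so that numbering from this end puts the hydroxyl group at C-3 rather than C-8.
That gives the hydroxyl at C-3; a chloro group at C-1; a fluoro group at C-8.
Prefixes are listed alphabetically: chloro, fluoro.
Assembling the pieces gives 1-chloro-8-fluorodecan-3-ol.

1-chloro-8-fluorodecan-3-ol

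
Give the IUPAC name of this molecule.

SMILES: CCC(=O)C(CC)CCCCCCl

9-chloro-4-ethylnonan-3-one

The longest chain bearing the carbonyl is 9 carbons long (nonane).
A ketone (C=O on an internal carbon) is the principal characteristic group, giving the suffix -one.
Choose the numbering such that numbering from this end puts the carbonyl group at C-3 rather than C-7.
That gives the carbonyl at C-3; a chloro group at C-9; an ethyl group at C-4.
Substituent prefixes are cited in alphabetical order (multiplying prefixes like di-/tri- are ignored for ordering).
Assembling the pieces gives 9-chloro-4-ethylnonan-3-one.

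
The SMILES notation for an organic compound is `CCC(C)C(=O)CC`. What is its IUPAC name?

The longest carbon chain that includes the carbonyl has 6 carbons, so the parent hydride is hexane.
A ketone (C=O on an internal carbon) is the principal characteristic group, giving the suffix -one.
The numbering direction is chosen so that numbering from this end puts the carbonyl group at C-3 rather than C-4.
With this numbering: the carbonyl at C-3; a methyl group at C-4.
Assembling the pieces gives 4-methylhexan-3-one.

4-methylhexan-3-one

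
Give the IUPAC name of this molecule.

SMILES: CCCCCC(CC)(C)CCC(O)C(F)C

The longest chain bearing the –OH group is 11 carbons long (undecane).
An alcohol (–OH) is the principal characteristic group, giving the suffix -ol.
The numbering direction is chosen so that numbering from this end puts the hydroxyl group at C-3 rather than C-9.
This places the hydroxyl at C-3; an ethyl group at C-6; a fluoro group at C-2; a methyl group at C-6.
The substituents are ordered alphabetically, ignoring any di-/tri- multipliers.
Assembling the pieces gives 6-ethyl-2-fluoro-6-methylundecan-3-ol.

6-ethyl-2-fluoro-6-methylundecan-3-ol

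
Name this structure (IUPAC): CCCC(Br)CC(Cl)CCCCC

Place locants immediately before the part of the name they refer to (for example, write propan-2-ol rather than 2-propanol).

The parent chain contains 11 carbons (undecane).
The numbering direction is chosen so that the substituent locant set {4,6} is lower than {6,8} at the first point of difference.
This places a bromo group at C-4; a chloro group at C-6.
Prefixes are listed alphabetically: bromo, chloro.
Assembling the pieces gives 4-bromo-6-chloroundecane.

4-bromo-6-chloroundecane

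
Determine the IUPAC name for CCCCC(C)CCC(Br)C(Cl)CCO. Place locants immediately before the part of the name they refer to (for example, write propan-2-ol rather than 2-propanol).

4-bromo-3-chloro-7-methylundecan-1-ol

Counting along the main chain through the –OH group gives 11 carbons: the parent is undecane.
The principal characteristic group is an alcohol (–OH), named with the suffix -ol.
Choose the numbering such that numbering from this end puts the hydroxyl group at C-1 rather than C-11.
That gives the hydroxyl at C-1; a bromo group at C-4; a chloro group at C-3; a methyl group at C-7.
Prefixes are listed alphabetically: bromo, chloro, methyl.
The name is 4-bromo-3-chloro-7-methylundecan-1-ol.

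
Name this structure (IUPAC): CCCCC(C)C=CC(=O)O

Counting along the main chain through the –COOH group and the multiple bond gives 8 carbons: the parent is octane.
The principal characteristic group is a carboxylic acid (terminal –COOH), named with the suffix -oic acid.
A C=C double bond in the chain gives the infix -ene-.
The numbering direction is chosen so that the carboxylic acid carbon is C-1 by definition.
That gives the double bond between C-2 and C-3; a methyl group at C-4.
Putting it together: 4-methyloct-2-enoic acid.

4-methyloct-2-enoic acid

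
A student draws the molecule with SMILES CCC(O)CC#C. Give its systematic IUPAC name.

hex-5-yn-3-ol

The longest chain bearing the –OH group and the multiple bond is 6 carbons long (hexane).
The principal characteristic group is an alcohol (–OH), named with the suffix -ol.
There is one C≡C triple bond, indicated by the ending -yne.
The numbering direction is chosen so that numbering from this end puts the hydroxyl group at C-3 rather than C-4.
This places the hydroxyl at C-3; the triple bond between C-5 and C-6.
Putting it together: hex-5-yn-3-ol.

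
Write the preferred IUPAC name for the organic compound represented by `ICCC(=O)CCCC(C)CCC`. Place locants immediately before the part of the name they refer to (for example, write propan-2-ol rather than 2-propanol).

1-iodo-7-methyldecan-3-one

Counting along the main chain through the carbonyl gives 10 carbons: the parent is decane.
The highest-priority functional group is a ketone (C=O on an internal carbon), so the name ends in -one.
Number the chain so that numbering from this end puts the carbonyl group at C-3 rather than C-8.
This places the carbonyl at C-3; an iodo group at C-1; a methyl group at C-7.
Substituent prefixes are cited in alphabetical order (multiplying prefixes like di-/tri- are ignored for ordering).
Assembling the pieces gives 1-iodo-7-methyldecan-3-one.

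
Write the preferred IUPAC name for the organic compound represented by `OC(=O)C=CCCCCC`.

oct-2-enoic acid

The longest carbon chain that includes the –COOH group and the multiple bond has 8 carbons, so the parent hydride is octane.
A carboxylic acid (terminal –COOH) is the principal characteristic group, giving the suffix -oic acid.
There is one C=C double bond, indicated by the ending -ene.
Number the chain so that the carboxylic acid carbon is C-1 by definition.
With this numbering: the double bond between C-2 and C-3.
Assembling the pieces gives oct-2-enoic acid.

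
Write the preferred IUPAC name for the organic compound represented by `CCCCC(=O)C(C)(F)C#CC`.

4-fluoro-4-methylnon-2-yn-5-one

The longest carbon chain that includes the carbonyl and the multiple bond has 9 carbons, so the parent hydride is nonane.
The principal characteristic group is a ketone (C=O on an internal carbon), named with the suffix -one.
There is one C≡C triple bond, indicated by the ending -yne.
Number the chain so that numbering from this end puts the triple bond at C-2 rather than C-7.
With this numbering: the carbonyl at C-5; the triple bond between C-2 and C-3; a fluoro group at C-4; a methyl group at C-4.
The substituents are ordered alphabetically, ignoring any di-/tri- multipliers.
Assembling the pieces gives 4-fluoro-4-methylnon-2-yn-5-one.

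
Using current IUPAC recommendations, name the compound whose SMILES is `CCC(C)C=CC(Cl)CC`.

3-chloro-6-methyloct-4-ene

Counting along the main chain through the multiple bond gives 8 carbons: the parent is octane.
The chain contains a C=C double bond, so the unsaturation ending is -ene.
Choose the numbering such that the locant sets are identical either way, so the alphabetically earlier chloro substituent takes the lower locant (3 rather than 6).
That gives the double bond between C-4 and C-5; a chloro group at C-3; a methyl group at C-6.
Prefixes are listed alphabetically: chloro, methyl.
The name is 3-chloro-6-methyloct-4-ene.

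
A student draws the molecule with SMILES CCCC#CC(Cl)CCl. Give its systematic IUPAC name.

1,2-dichlorohept-3-yne

Counting along the main chain through the multiple bond gives 7 carbons: the parent is heptane.
The chain contains a C≡C triple bond, so the unsaturation ending is -yne.
Choose the numbering such that numbering from this end puts the triple bond at C-3 rather than C-4.
With this numbering: the triple bond between C-3 and C-4; chloro groups at C-1 and C-2.
Assembling the pieces gives 1,2-dichlorohept-3-yne.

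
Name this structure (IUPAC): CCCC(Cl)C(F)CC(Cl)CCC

4,7-dichloro-5-fluorodecane

The longest continuous carbon chain has 10 atoms, so the parent hydride is decane.
The numbering direction is chosen so that the substituent locant set {4,5,7} is lower than {4,6,7} at the first point of difference.
With this numbering: chloro groups at C-4 and C-7; a fluoro group at C-5.
Substituent prefixes are cited in alphabetical order (multiplying prefixes like di-/tri- are ignored for ordering).
Putting it together: 4,7-dichloro-5-fluorodecane.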